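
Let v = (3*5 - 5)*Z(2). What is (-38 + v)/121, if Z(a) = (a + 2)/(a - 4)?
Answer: -58/121 ≈ -0.47934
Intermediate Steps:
Z(a) = (2 + a)/(-4 + a)
v = -20 (v = (3*5 - 5)*((2 + 2)/(-4 + 2)) = (15 - 5)*(4/(-2)) = 10*(-½*4) = 10*(-2) = -20)
(-38 + v)/121 = (-38 - 20)/121 = (1/121)*(-58) = -58/121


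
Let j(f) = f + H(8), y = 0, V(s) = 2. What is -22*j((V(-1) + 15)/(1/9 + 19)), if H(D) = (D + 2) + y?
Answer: -20603/86 ≈ -239.57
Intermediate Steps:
H(D) = 2 + D (H(D) = (D + 2) + 0 = (2 + D) + 0 = 2 + D)
j(f) = 10 + f (j(f) = f + (2 + 8) = f + 10 = 10 + f)
-22*j((V(-1) + 15)/(1/9 + 19)) = -22*(10 + (2 + 15)/(1/9 + 19)) = -22*(10 + 17/(⅑ + 19)) = -22*(10 + 17/(172/9)) = -22*(10 + 17*(9/172)) = -22*(10 + 153/172) = -22*1873/172 = -20603/86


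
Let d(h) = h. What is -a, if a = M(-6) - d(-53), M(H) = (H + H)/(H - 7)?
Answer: -701/13 ≈ -53.923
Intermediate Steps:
M(H) = 2*H/(-7 + H) (M(H) = (2*H)/(-7 + H) = 2*H/(-7 + H))
a = 701/13 (a = 2*(-6)/(-7 - 6) - 1*(-53) = 2*(-6)/(-13) + 53 = 2*(-6)*(-1/13) + 53 = 12/13 + 53 = 701/13 ≈ 53.923)
-a = -1*701/13 = -701/13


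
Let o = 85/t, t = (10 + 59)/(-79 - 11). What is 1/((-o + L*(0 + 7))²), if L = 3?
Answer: 529/9199089 ≈ 5.7506e-5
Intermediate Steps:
t = -23/30 (t = 69/(-90) = 69*(-1/90) = -23/30 ≈ -0.76667)
o = -2550/23 (o = 85/(-23/30) = 85*(-30/23) = -2550/23 ≈ -110.87)
1/((-o + L*(0 + 7))²) = 1/((-1*(-2550/23) + 3*(0 + 7))²) = 1/((2550/23 + 3*7)²) = 1/((2550/23 + 21)²) = 1/((3033/23)²) = 1/(9199089/529) = 529/9199089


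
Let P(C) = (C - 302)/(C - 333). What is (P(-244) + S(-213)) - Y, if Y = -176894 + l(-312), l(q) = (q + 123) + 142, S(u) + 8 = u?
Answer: 101967986/577 ≈ 1.7672e+5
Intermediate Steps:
P(C) = (-302 + C)/(-333 + C)
S(u) = -8 + u
l(q) = 265 + q (l(q) = (123 + q) + 142 = 265 + q)
Y = -176941 (Y = -176894 + (265 - 312) = -176894 - 47 = -176941)
(P(-244) + S(-213)) - Y = ((-302 - 244)/(-333 - 244) + (-8 - 213)) - 1*(-176941) = (-546/(-577) - 221) + 176941 = (-1/577*(-546) - 221) + 176941 = (546/577 - 221) + 176941 = -126971/577 + 176941 = 101967986/577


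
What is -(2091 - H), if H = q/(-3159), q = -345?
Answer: -2201708/1053 ≈ -2090.9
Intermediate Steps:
H = 115/1053 (H = -345/(-3159) = -345*(-1/3159) = 115/1053 ≈ 0.10921)
-(2091 - H) = -(2091 - 1*115/1053) = -(2091 - 115/1053) = -1*2201708/1053 = -2201708/1053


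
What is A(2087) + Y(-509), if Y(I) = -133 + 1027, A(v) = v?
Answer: 2981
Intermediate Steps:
Y(I) = 894
A(2087) + Y(-509) = 2087 + 894 = 2981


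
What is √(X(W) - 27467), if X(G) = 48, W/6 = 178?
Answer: I*√27419 ≈ 165.59*I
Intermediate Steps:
W = 1068 (W = 6*178 = 1068)
√(X(W) - 27467) = √(48 - 27467) = √(-27419) = I*√27419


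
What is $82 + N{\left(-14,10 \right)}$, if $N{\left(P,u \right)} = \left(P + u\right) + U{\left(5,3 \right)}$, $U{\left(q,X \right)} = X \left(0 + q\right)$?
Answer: $93$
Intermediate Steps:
$U{\left(q,X \right)} = X q$
$N{\left(P,u \right)} = 15 + P + u$ ($N{\left(P,u \right)} = \left(P + u\right) + 3 \cdot 5 = \left(P + u\right) + 15 = 15 + P + u$)
$82 + N{\left(-14,10 \right)} = 82 + \left(15 - 14 + 10\right) = 82 + 11 = 93$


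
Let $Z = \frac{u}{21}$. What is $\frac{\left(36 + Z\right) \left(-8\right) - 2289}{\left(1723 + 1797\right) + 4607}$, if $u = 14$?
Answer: $- \frac{7747}{24381} \approx -0.31775$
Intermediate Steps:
$Z = \frac{2}{3}$ ($Z = \frac{14}{21} = 14 \cdot \frac{1}{21} = \frac{2}{3} \approx 0.66667$)
$\frac{\left(36 + Z\right) \left(-8\right) - 2289}{\left(1723 + 1797\right) + 4607} = \frac{\left(36 + \frac{2}{3}\right) \left(-8\right) - 2289}{\left(1723 + 1797\right) + 4607} = \frac{\frac{110}{3} \left(-8\right) - 2289}{3520 + 4607} = \frac{- \frac{880}{3} - 2289}{8127} = \left(- \frac{7747}{3}\right) \frac{1}{8127} = - \frac{7747}{24381}$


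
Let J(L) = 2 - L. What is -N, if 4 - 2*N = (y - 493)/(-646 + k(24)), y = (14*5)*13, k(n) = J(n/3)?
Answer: -3025/1304 ≈ -2.3198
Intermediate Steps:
k(n) = 2 - n/3
y = 910 (y = 70*13 = 910)
N = 3025/1304 (N = 2 - (910 - 493)/(2*(-646 + (2 - ⅓*24))) = 2 - 417/(2*(-646 + (2 - 8))) = 2 - 417/(2*(-646 - 6)) = 2 - 417/(2*(-652)) = 2 - 417*(-1)/(2*652) = 2 - ½*(-417/652) = 2 + 417/1304 = 3025/1304 ≈ 2.3198)
-N = -1*3025/1304 = -3025/1304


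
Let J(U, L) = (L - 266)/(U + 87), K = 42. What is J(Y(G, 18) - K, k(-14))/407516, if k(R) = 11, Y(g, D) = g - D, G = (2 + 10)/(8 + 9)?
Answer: -1445/63980012 ≈ -2.2585e-5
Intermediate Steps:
G = 12/17 ≈ 0.70588
J(U, L) = (-266 + L)/(87 + U)
J(Y(G, 18) - K, k(-14))/407516 = ((-266 + 11)/(87 + ((12/17 - 1*18) - 1*42)))/407516 = (-255/(87 + ((12/17 - 18) - 42)))*(1/407516) = (-255/(87 + (-294/17 - 42)))*(1/407516) = (-255/(87 - 1008/17))*(1/407516) = (-255/(471/17))*(1/407516) = ((17/471)*(-255))*(1/407516) = -1445/157*1/407516 = -1445/63980012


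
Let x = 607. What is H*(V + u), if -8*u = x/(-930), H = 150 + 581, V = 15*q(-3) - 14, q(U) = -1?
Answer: -157276843/7440 ≈ -21139.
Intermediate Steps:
V = -29 (V = 15*(-1) - 14 = -15 - 14 = -29)
H = 731
u = 607/7440 (u = -607/(8*(-930)) = -607*(-1)/(8*930) = -⅛*(-607/930) = 607/7440 ≈ 0.081586)
H*(V + u) = 731*(-29 + 607/7440) = 731*(-215153/7440) = -157276843/7440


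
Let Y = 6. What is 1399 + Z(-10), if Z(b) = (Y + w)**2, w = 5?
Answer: 1520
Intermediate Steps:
Z(b) = 121 (Z(b) = (6 + 5)**2 = 11**2 = 121)
1399 + Z(-10) = 1399 + 121 = 1520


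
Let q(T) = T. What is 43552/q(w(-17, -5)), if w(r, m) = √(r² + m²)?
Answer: 21776*√314/157 ≈ 2457.8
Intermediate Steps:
w(r, m) = √(m² + r²)
43552/q(w(-17, -5)) = 43552/(√((-5)² + (-17)²)) = 43552/(√(25 + 289)) = 43552/(√314) = 43552*(√314/314) = 21776*√314/157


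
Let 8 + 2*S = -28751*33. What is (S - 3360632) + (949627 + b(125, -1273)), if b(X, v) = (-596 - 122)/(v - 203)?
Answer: -1064712605/369 ≈ -2.8854e+6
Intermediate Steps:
b(X, v) = -718/(-203 + v)
S = -948791/2 (S = -4 + (-28751*33)/2 = -4 + (1/2)*(-948783) = -4 - 948783/2 = -948791/2 ≈ -4.7440e+5)
(S - 3360632) + (949627 + b(125, -1273)) = (-948791/2 - 3360632) + (949627 - 718/(-203 - 1273)) = -7670055/2 + (949627 - 718/(-1476)) = -7670055/2 + (949627 - 718*(-1/1476)) = -7670055/2 + (949627 + 359/738) = -7670055/2 + 700825085/738 = -1064712605/369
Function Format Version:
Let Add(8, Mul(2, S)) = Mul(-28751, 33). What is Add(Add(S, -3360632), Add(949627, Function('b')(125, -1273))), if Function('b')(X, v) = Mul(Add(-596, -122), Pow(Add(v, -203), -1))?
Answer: Rational(-1064712605, 369) ≈ -2.8854e+6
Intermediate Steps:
Function('b')(X, v) = Mul(-718, Pow(Add(-203, v), -1))
S = Rational(-948791, 2) (S = Add(-4, Mul(Rational(1, 2), Mul(-28751, 33))) = Add(-4, Mul(Rational(1, 2), -948783)) = Add(-4, Rational(-948783, 2)) = Rational(-948791, 2) ≈ -4.7440e+5)
Add(Add(S, -3360632), Add(949627, Function('b')(125, -1273))) = Add(Add(Rational(-948791, 2), -3360632), Add(949627, Mul(-718, Pow(Add(-203, -1273), -1)))) = Add(Rational(-7670055, 2), Add(949627, Mul(-718, Pow(-1476, -1)))) = Add(Rational(-7670055, 2), Add(949627, Mul(-718, Rational(-1, 1476)))) = Add(Rational(-7670055, 2), Add(949627, Rational(359, 738))) = Add(Rational(-7670055, 2), Rational(700825085, 738)) = Rational(-1064712605, 369)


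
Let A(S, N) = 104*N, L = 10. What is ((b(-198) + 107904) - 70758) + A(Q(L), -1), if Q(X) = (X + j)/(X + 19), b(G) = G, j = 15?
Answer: 36844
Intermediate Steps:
Q(X) = (15 + X)/(19 + X) (Q(X) = (X + 15)/(X + 19) = (15 + X)/(19 + X))
((b(-198) + 107904) - 70758) + A(Q(L), -1) = ((-198 + 107904) - 70758) + 104*(-1) = (107706 - 70758) - 104 = 36948 - 104 = 36844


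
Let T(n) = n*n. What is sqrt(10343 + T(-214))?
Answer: sqrt(56139) ≈ 236.94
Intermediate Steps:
T(n) = n**2
sqrt(10343 + T(-214)) = sqrt(10343 + (-214)**2) = sqrt(10343 + 45796) = sqrt(56139)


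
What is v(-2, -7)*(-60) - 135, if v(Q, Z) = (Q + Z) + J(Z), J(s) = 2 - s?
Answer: -135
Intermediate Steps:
v(Q, Z) = 2 + Q (v(Q, Z) = (Q + Z) + (2 - Z) = 2 + Q)
v(-2, -7)*(-60) - 135 = (2 - 2)*(-60) - 135 = 0*(-60) - 135 = 0 - 135 = -135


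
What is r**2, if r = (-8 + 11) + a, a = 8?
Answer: 121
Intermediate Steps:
r = 11 (r = (-8 + 11) + 8 = 3 + 8 = 11)
r**2 = 11**2 = 121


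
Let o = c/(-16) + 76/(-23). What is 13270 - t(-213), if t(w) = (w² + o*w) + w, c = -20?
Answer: -2973769/92 ≈ -32324.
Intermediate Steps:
o = -189/92 (o = -20/(-16) + 76/(-23) = -20*(-1/16) + 76*(-1/23) = 5/4 - 76/23 = -189/92 ≈ -2.0543)
t(w) = w² - 97*w/92 (t(w) = (w² - 189*w/92) + w = w² - 97*w/92)
13270 - t(-213) = 13270 - (-213)*(-97 + 92*(-213))/92 = 13270 - (-213)*(-97 - 19596)/92 = 13270 - (-213)*(-19693)/92 = 13270 - 1*4194609/92 = 13270 - 4194609/92 = -2973769/92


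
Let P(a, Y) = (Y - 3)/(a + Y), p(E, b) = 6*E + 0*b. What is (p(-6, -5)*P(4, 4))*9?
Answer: -81/2 ≈ -40.500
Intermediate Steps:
p(E, b) = 6*E (p(E, b) = 6*E + 0 = 6*E)
P(a, Y) = (-3 + Y)/(Y + a)
(p(-6, -5)*P(4, 4))*9 = ((6*(-6))*((-3 + 4)/(4 + 4)))*9 = -36/8*9 = -9/2*9 = -81/2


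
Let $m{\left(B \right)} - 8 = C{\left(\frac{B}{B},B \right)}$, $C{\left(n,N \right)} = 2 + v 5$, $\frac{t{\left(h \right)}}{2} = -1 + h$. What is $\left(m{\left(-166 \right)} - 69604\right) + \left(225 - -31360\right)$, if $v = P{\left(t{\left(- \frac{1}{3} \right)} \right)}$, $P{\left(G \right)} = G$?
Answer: $- \frac{114067}{3} \approx -38022.0$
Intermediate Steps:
$t{\left(h \right)} = -2 + 2 h$ ($t{\left(h \right)} = 2 \left(-1 + h\right) = -2 + 2 h$)
$v = - \frac{8}{3}$ ($v = -2 + 2 \left(- \frac{1}{3}\right) = -2 - \frac{2}{3} = - \frac{8}{3} \approx -2.6667$)
$C{\left(n,N \right)} = - \frac{34}{3}$ ($C{\left(n,N \right)} = 2 - \frac{40}{3} = - \frac{34}{3}$)
$m{\left(B \right)} = - \frac{10}{3}$ ($m{\left(B \right)} = 8 - \frac{34}{3} = - \frac{10}{3}$)
$\left(m{\left(-166 \right)} - 69604\right) + \left(225 - -31360\right) = \left(- \frac{10}{3} - 69604\right) + \left(225 - -31360\right) = - \frac{208822}{3} + \left(225 + 31360\right) = - \frac{208822}{3} + 31585 = - \frac{114067}{3}$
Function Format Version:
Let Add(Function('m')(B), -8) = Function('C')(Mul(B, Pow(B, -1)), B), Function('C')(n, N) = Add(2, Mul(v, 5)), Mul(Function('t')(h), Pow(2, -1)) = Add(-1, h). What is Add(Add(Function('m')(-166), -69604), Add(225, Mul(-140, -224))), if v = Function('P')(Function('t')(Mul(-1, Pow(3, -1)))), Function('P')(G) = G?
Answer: Rational(-114067, 3) ≈ -38022.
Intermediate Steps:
Function('t')(h) = Add(-2, Mul(2, h)) (Function('t')(h) = Mul(2, Add(-1, h)) = Add(-2, Mul(2, h)))
v = Rational(-8, 3) (v = Add(-2, Mul(2, Mul(-1, Pow(3, -1)))) = Add(-2, Mul(2, Mul(-1, Rational(1, 3)))) = Add(-2, Mul(2, Rational(-1, 3))) = Add(-2, Rational(-2, 3)) = Rational(-8, 3) ≈ -2.6667)
Function('C')(n, N) = Rational(-34, 3) (Function('C')(n, N) = Add(2, Mul(Rational(-8, 3), 5)) = Add(2, Rational(-40, 3)) = Rational(-34, 3))
Function('m')(B) = Rational(-10, 3) (Function('m')(B) = Add(8, Rational(-34, 3)) = Rational(-10, 3))
Add(Add(Function('m')(-166), -69604), Add(225, Mul(-140, -224))) = Add(Add(Rational(-10, 3), -69604), Add(225, Mul(-140, -224))) = Add(Rational(-208822, 3), Add(225, 31360)) = Add(Rational(-208822, 3), 31585) = Rational(-114067, 3)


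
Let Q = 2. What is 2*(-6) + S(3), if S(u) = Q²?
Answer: -8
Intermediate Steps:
S(u) = 4 (S(u) = 2² = 4)
2*(-6) + S(3) = 2*(-6) + 4 = -12 + 4 = -8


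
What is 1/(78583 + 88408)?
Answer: 1/166991 ≈ 5.9883e-6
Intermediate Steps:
1/(78583 + 88408) = 1/166991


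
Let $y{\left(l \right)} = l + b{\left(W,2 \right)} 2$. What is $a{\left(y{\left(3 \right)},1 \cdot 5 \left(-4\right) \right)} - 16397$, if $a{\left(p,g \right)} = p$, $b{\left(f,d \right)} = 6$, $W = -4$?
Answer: $-16382$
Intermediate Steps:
$y{\left(l \right)} = 12 + l$ ($y{\left(l \right)} = l + 6 \cdot 2 = l + 12 = 12 + l$)
$a{\left(y{\left(3 \right)},1 \cdot 5 \left(-4\right) \right)} - 16397 = \left(12 + 3\right) - 16397 = 15 - 16397 = -16382$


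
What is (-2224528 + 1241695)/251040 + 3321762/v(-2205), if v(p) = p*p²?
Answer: -234167903227369/59807575044000 ≈ -3.9154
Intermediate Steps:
v(p) = p³
(-2224528 + 1241695)/251040 + 3321762/v(-2205) = (-2224528 + 1241695)/251040 + 3321762/((-2205)³) = -982833*1/251040 + 3321762/(-10720765125) = -327611/83680 + 3321762*(-1/10720765125) = -327611/83680 - 1107254/3573588375 = -234167903227369/59807575044000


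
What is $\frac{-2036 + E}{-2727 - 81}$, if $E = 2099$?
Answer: $- \frac{7}{312} \approx -0.022436$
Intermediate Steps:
$\frac{-2036 + E}{-2727 - 81} = \frac{-2036 + 2099}{-2727 - 81} = \frac{63}{-2808} = 63 \left(- \frac{1}{2808}\right) = - \frac{7}{312}$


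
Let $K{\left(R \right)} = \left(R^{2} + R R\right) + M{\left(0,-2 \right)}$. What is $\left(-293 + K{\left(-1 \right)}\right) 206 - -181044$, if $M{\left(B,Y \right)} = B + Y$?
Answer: $120686$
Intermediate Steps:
$K{\left(R \right)} = -2 + 2 R^{2}$ ($K{\left(R \right)} = \left(R^{2} + R R\right) + \left(0 - 2\right) = \left(R^{2} + R^{2}\right) - 2 = 2 R^{2} - 2 = -2 + 2 R^{2}$)
$\left(-293 + K{\left(-1 \right)}\right) 206 - -181044 = \left(-293 - \left(2 - 2 \left(-1\right)^{2}\right)\right) 206 - -181044 = \left(-293 + \left(-2 + 2 \cdot 1\right)\right) 206 + 181044 = \left(-293 + \left(-2 + 2\right)\right) 206 + 181044 = \left(-293 + 0\right) 206 + 181044 = \left(-293\right) 206 + 181044 = -60358 + 181044 = 120686$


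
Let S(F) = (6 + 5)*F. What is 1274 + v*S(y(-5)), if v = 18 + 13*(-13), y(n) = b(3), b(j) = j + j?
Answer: -8692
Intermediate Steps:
b(j) = 2*j
y(n) = 6 (y(n) = 2*3 = 6)
S(F) = 11*F
v = -151 (v = 18 - 169 = -151)
1274 + v*S(y(-5)) = 1274 - 1661*6 = 1274 - 151*66 = 1274 - 9966 = -8692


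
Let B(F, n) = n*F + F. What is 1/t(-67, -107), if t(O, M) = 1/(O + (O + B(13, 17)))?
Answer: 100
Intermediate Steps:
B(F, n) = F + F*n (B(F, n) = F*n + F = F + F*n)
t(O, M) = 1/(234 + 2*O) (t(O, M) = 1/(O + (O + 13*(1 + 17))) = 1/(O + (O + 13*18)) = 1/(O + (O + 234)) = 1/(O + (234 + O)) = 1/(234 + 2*O))
1/t(-67, -107) = 1/(1/(2*(117 - 67))) = 1/((½)/50) = 1/((½)*(1/50)) = 1/(1/100) = 100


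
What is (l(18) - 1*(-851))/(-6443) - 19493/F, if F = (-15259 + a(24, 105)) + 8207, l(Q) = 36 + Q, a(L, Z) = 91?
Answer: 119293694/44849723 ≈ 2.6599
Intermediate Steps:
F = -6961 (F = (-15259 + 91) + 8207 = -15168 + 8207 = -6961)
(l(18) - 1*(-851))/(-6443) - 19493/F = ((36 + 18) - 1*(-851))/(-6443) - 19493/(-6961) = (54 + 851)*(-1/6443) - 19493*(-1/6961) = 905*(-1/6443) + 19493/6961 = -905/6443 + 19493/6961 = 119293694/44849723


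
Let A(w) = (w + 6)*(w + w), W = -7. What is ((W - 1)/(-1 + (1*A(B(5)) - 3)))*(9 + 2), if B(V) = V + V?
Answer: -22/79 ≈ -0.27848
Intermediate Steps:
B(V) = 2*V
A(w) = 2*w*(6 + w) (A(w) = (6 + w)*(2*w) = 2*w*(6 + w))
((W - 1)/(-1 + (1*A(B(5)) - 3)))*(9 + 2) = ((-7 - 1)/(-1 + (1*(2*(2*5)*(6 + 2*5)) - 3)))*(9 + 2) = -8/(-1 + (1*(2*10*(6 + 10)) - 3))*11 = -8/(-1 + (1*(2*10*16) - 3))*11 = -8/(-1 + (1*320 - 3))*11 = -8/(-1 + (320 - 3))*11 = -8/(-1 + 317)*11 = -8/316*11 = -8*1/316*11 = -2/79*11 = -22/79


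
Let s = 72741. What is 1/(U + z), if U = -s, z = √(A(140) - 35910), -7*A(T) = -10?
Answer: -509187/37039022927 - 4*I*√109970/37039022927 ≈ -1.3747e-5 - 3.5813e-8*I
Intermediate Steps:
A(T) = 10/7 (A(T) = -⅐*(-10) = 10/7)
z = 4*I*√109970/7 (z = √(10/7 - 35910) = √(-251360/7) = 4*I*√109970/7 ≈ 189.5*I)
U = -72741 (U = -1*72741 = -72741)
1/(U + z) = 1/(-72741 + 4*I*√109970/7)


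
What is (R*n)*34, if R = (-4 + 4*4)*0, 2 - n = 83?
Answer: 0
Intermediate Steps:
n = -81 (n = 2 - 1*83 = 2 - 83 = -81)
R = 0 (R = (-4 + 16)*0 = 12*0 = 0)
(R*n)*34 = (0*(-81))*34 = 0*34 = 0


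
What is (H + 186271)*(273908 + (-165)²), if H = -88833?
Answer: 29341797254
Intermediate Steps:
(H + 186271)*(273908 + (-165)²) = (-88833 + 186271)*(273908 + (-165)²) = 97438*(273908 + 27225) = 97438*301133 = 29341797254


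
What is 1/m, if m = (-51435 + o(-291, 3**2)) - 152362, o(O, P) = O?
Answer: -1/204088 ≈ -4.8998e-6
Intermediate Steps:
m = -204088 (m = (-51435 - 291) - 152362 = -51726 - 152362 = -204088)
1/m = 1/(-204088) = -1/204088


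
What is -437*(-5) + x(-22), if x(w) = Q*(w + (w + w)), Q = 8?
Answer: 1657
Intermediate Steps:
x(w) = 24*w (x(w) = 8*(w + (w + w)) = 8*(w + 2*w) = 8*(3*w) = 24*w)
-437*(-5) + x(-22) = -437*(-5) + 24*(-22) = 2185 - 528 = 1657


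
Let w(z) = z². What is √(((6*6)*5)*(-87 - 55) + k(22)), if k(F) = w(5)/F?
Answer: I*√12370490/22 ≈ 159.87*I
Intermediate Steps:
k(F) = 25/F (k(F) = 5²/F = 25/F)
√(((6*6)*5)*(-87 - 55) + k(22)) = √(((6*6)*5)*(-87 - 55) + 25/22) = √((36*5)*(-142) + 25*(1/22)) = √(180*(-142) + 25/22) = √(-25560 + 25/22) = √(-562295/22) = I*√12370490/22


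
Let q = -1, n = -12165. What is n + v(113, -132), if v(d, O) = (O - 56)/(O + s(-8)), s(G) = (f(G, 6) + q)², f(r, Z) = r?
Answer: -620227/51 ≈ -12161.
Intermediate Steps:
s(G) = (-1 + G)² (s(G) = (G - 1)² = (-1 + G)²)
v(d, O) = (-56 + O)/(81 + O) (v(d, O) = (O - 56)/(O + (-1 - 8)²) = (-56 + O)/(O + (-9)²) = (-56 + O)/(O + 81) = (-56 + O)/(81 + O))
n + v(113, -132) = -12165 + (-56 - 132)/(81 - 132) = -12165 - 188/(-51) = -12165 - 1/51*(-188) = -12165 + 188/51 = -620227/51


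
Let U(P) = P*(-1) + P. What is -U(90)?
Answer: 0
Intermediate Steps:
U(P) = 0 (U(P) = -P + P = 0)
-U(90) = -1*0 = 0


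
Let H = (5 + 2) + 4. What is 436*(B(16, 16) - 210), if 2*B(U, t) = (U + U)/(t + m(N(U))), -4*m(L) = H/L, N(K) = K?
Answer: -92303816/1013 ≈ -91119.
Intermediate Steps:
H = 11 (H = 7 + 4 = 11)
m(L) = -11/(4*L)
B(U, t) = U/(t - 11/(4*U)) (B(U, t) = ((U + U)/(t - 11/(4*U)))/2 = ((2*U)/(t - 11/(4*U)))/2 = (2*U/(t - 11/(4*U)))/2 = U/(t - 11/(4*U)))
436*(B(16, 16) - 210) = 436*(4*16**2/(-11 + 4*16*16) - 210) = 436*(4*256/(-11 + 1024) - 210) = 436*(4*256/1013 - 210) = 436*(4*256*(1/1013) - 210) = 436*(1024/1013 - 210) = 436*(-211706/1013) = -92303816/1013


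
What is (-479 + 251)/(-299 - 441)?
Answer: 57/185 ≈ 0.30811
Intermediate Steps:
(-479 + 251)/(-299 - 441) = -228/(-740) = -228*(-1/740) = 57/185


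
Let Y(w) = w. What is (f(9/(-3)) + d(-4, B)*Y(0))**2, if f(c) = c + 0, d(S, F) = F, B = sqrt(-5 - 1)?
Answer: 9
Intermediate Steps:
B = I*sqrt(6) (B = sqrt(-6) = I*sqrt(6) ≈ 2.4495*I)
f(c) = c
(f(9/(-3)) + d(-4, B)*Y(0))**2 = (9/(-3) + (I*sqrt(6))*0)**2 = (9*(-1/3) + 0)**2 = (-3 + 0)**2 = (-3)**2 = 9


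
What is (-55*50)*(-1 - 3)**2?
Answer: -44000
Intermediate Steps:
(-55*50)*(-1 - 3)**2 = -2750*(-4)**2 = -2750*16 = -44000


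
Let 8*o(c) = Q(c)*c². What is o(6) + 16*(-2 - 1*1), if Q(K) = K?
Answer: -21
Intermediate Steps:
o(c) = c³/8 (o(c) = (c*c²)/8 = c³/8)
o(6) + 16*(-2 - 1*1) = (⅛)*6³ + 16*(-2 - 1*1) = (⅛)*216 + 16*(-2 - 1) = 27 + 16*(-3) = 27 - 48 = -21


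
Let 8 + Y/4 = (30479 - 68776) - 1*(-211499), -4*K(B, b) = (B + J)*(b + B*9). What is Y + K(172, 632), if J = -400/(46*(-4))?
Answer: 13750578/23 ≈ 5.9785e+5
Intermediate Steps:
J = 50/23 (J = -400/(-184) = -400*(-1/184) = 50/23 ≈ 2.1739)
K(B, b) = -(50/23 + B)*(b + 9*B)/4 (K(B, b) = -(B + 50/23)*(b + B*9)/4 = -(50/23 + B)*(b + 9*B)/4)
Y = 692776 (Y = -32 + 4*((30479 - 68776) - 1*(-211499)) = -32 + 4*(-38297 + 211499) = -32 + 4*173202 = -32 + 692808 = 692776)
Y + K(172, 632) = 692776 + (-225/46*172 - 25/46*632 - 9/4*172² - ¼*172*632) = 692776 + (-19350/23 - 7900/23 - 9/4*29584 - 27176) = 692776 + (-19350/23 - 7900/23 - 66564 - 27176) = 692776 - 2183270/23 = 13750578/23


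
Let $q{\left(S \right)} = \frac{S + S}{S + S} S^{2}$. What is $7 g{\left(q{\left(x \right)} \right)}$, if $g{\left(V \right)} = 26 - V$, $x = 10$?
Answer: $-518$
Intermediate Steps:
$q{\left(S \right)} = S^{2}$ ($q{\left(S \right)} = \frac{2 S}{2 S} S^{2} = 2 S \frac{1}{2 S} S^{2} = 1 S^{2} = S^{2}$)
$7 g{\left(q{\left(x \right)} \right)} = 7 \left(26 - 10^{2}\right) = 7 \left(26 - 100\right) = 7 \left(-74\right) = -518$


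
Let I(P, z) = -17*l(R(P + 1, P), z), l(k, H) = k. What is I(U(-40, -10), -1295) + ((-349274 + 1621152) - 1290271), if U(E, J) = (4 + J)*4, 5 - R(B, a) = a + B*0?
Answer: -18886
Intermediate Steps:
R(B, a) = 5 - a (R(B, a) = 5 - (a + B*0) = 5 - (a + 0) = 5 - a)
U(E, J) = 16 + 4*J
I(P, z) = -85 + 17*P (I(P, z) = -17*(5 - P) = -85 + 17*P)
I(U(-40, -10), -1295) + ((-349274 + 1621152) - 1290271) = (-85 + 17*(16 + 4*(-10))) + ((-349274 + 1621152) - 1290271) = (-85 + 17*(16 - 40)) + (1271878 - 1290271) = (-85 + 17*(-24)) - 18393 = (-85 - 408) - 18393 = -493 - 18393 = -18886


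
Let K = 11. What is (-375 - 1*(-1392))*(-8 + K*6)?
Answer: 58986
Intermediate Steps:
(-375 - 1*(-1392))*(-8 + K*6) = (-375 - 1*(-1392))*(-8 + 11*6) = (-375 + 1392)*(-8 + 66) = 1017*58 = 58986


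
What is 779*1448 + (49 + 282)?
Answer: 1128323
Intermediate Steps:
779*1448 + (49 + 282) = 1127992 + 331 = 1128323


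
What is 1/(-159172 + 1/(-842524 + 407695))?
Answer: -434829/69212601589 ≈ -6.2825e-6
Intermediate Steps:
1/(-159172 + 1/(-842524 + 407695)) = 1/(-159172 + 1/(-434829)) = 1/(-159172 - 1/434829) = 1/(-69212601589/434829) = -434829/69212601589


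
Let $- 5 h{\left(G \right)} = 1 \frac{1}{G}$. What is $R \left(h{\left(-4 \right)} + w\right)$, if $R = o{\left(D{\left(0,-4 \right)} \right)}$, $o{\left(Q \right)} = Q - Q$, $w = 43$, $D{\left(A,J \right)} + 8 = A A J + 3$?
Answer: $0$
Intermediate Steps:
$h{\left(G \right)} = - \frac{1}{5 G}$ ($h{\left(G \right)} = - \frac{1 \frac{1}{G}}{5} = - \frac{1}{5 G}$)
$D{\left(A,J \right)} = -5 + J A^{2}$ ($D{\left(A,J \right)} = -8 + \left(A A J + 3\right) = -8 + \left(A^{2} J + 3\right) = -8 + \left(J A^{2} + 3\right) = -8 + \left(3 + J A^{2}\right) = -5 + J A^{2}$)
$o{\left(Q \right)} = 0$
$R = 0$
$R \left(h{\left(-4 \right)} + w\right) = 0 \left(- \frac{1}{5 \left(-4\right)} + 43\right) = 0 \left(\left(- \frac{1}{5}\right) \left(- \frac{1}{4}\right) + 43\right) = 0 \left(\frac{1}{20} + 43\right) = 0 \cdot \frac{861}{20} = 0$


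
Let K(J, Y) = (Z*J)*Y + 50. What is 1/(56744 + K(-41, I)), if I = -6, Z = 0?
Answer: 1/56794 ≈ 1.7607e-5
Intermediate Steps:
K(J, Y) = 50 (K(J, Y) = (0*J)*Y + 50 = 0*Y + 50 = 0 + 50 = 50)
1/(56744 + K(-41, I)) = 1/(56744 + 50) = 1/56794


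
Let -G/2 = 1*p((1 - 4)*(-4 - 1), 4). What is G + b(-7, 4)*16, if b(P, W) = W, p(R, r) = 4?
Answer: 56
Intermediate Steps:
G = -8 (G = -2*4 = -8)
G + b(-7, 4)*16 = -8 + 4*16 = -8 + 64 = 56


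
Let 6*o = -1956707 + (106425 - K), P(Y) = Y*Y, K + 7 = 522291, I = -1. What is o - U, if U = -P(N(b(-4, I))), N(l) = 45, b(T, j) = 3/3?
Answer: -1180208/3 ≈ -3.9340e+5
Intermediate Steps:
K = 522284 (K = -7 + 522291 = 522284)
b(T, j) = 1 (b(T, j) = 3*(⅓) = 1)
P(Y) = Y²
U = -2025 (U = -1*45² = -1*2025 = -2025)
o = -1186283/3 (o = (-1956707 + (106425 - 1*522284))/6 = (-1956707 + (106425 - 522284))/6 = (-1956707 - 415859)/6 = (⅙)*(-2372566) = -1186283/3 ≈ -3.9543e+5)
o - U = -1186283/3 - 1*(-2025) = -1186283/3 + 2025 = -1180208/3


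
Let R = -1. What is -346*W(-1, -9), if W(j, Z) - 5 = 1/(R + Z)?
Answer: -8477/5 ≈ -1695.4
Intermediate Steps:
W(j, Z) = 5 + 1/(-1 + Z)
-346*W(-1, -9) = -346*(-4 + 5*(-9))/(-1 - 9) = -346*(-4 - 45)/(-10) = -(-173)*(-49)/5 = -346*49/10 = -8477/5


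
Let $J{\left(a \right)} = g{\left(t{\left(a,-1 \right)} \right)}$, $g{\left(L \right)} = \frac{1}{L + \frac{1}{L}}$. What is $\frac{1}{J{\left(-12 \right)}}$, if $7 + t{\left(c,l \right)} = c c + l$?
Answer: $\frac{18497}{136} \approx 136.01$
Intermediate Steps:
$t{\left(c,l \right)} = -7 + l + c^{2}$ ($t{\left(c,l \right)} = -7 + \left(c c + l\right) = -7 + \left(c^{2} + l\right) = -7 + \left(l + c^{2}\right) = -7 + l + c^{2}$)
$J{\left(a \right)} = \frac{-8 + a^{2}}{1 + \left(-8 + a^{2}\right)^{2}}$ ($J{\left(a \right)} = \frac{-7 - 1 + a^{2}}{1 + \left(-7 - 1 + a^{2}\right)^{2}} = \frac{-8 + a^{2}}{1 + \left(-8 + a^{2}\right)^{2}}$)
$\frac{1}{J{\left(-12 \right)}} = \frac{1}{\frac{1}{1 + \left(-8 + \left(-12\right)^{2}\right)^{2}} \left(-8 + \left(-12\right)^{2}\right)} = \frac{1}{\frac{1}{1 + \left(-8 + 144\right)^{2}} \left(-8 + 144\right)} = \frac{1}{\frac{1}{1 + 136^{2}} \cdot 136} = \frac{1}{\frac{1}{1 + 18496} \cdot 136} = \frac{1}{\frac{1}{18497} \cdot 136} = \frac{1}{\frac{136}{18497}} = \frac{18497}{136}$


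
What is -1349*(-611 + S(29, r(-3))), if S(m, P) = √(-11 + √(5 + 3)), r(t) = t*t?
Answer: 824239 - 1349*√(-11 + 2*√2) ≈ 8.2424e+5 - 3856.2*I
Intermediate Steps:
r(t) = t²
S(m, P) = √(-11 + 2*√2) (S(m, P) = √(-11 + √8) = √(-11 + 2*√2))
-1349*(-611 + S(29, r(-3))) = -1349*(-611 + √(-11 + 2*√2)) = 824239 - 1349*√(-11 + 2*√2)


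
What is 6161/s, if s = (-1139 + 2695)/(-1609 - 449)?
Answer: -6339669/778 ≈ -8148.7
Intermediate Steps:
s = -778/1029 (s = 1556/(-2058) = 1556*(-1/2058) = -778/1029 ≈ -0.75607)
6161/s = 6161/(-778/1029) = 6161*(-1029/778) = -6339669/778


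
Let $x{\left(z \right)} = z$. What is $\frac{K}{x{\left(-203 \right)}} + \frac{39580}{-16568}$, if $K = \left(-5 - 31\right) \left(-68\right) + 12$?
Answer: $- \frac{12198005}{840826} \approx -14.507$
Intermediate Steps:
$K = 2460$ ($K = \left(-5 - 31\right) \left(-68\right) + 12 = \left(-36\right) \left(-68\right) + 12 = 2448 + 12 = 2460$)
$\frac{K}{x{\left(-203 \right)}} + \frac{39580}{-16568} = \frac{2460}{-203} + \frac{39580}{-16568} = 2460 \left(- \frac{1}{203}\right) + 39580 \left(- \frac{1}{16568}\right) = - \frac{2460}{203} - \frac{9895}{4142} = - \frac{12198005}{840826}$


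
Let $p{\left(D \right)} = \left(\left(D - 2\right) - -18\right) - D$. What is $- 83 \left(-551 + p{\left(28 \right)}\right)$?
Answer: $44405$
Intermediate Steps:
$p{\left(D \right)} = 16$ ($p{\left(D \right)} = \left(\left(D - 2\right) + 18\right) - D = \left(\left(-2 + D\right) + 18\right) - D = \left(16 + D\right) - D = 16$)
$- 83 \left(-551 + p{\left(28 \right)}\right) = - 83 \left(-551 + 16\right) = \left(-83\right) \left(-535\right) = 44405$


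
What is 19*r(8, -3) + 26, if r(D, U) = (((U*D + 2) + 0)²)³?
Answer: 2154218202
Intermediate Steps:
r(D, U) = (2 + D*U)⁶ (r(D, U) = (((D*U + 2) + 0)²)³ = (((2 + D*U) + 0)²)³ = ((2 + D*U)²)³ = (2 + D*U)⁶)
19*r(8, -3) + 26 = 19*(2 + 8*(-3))⁶ + 26 = 19*(2 - 24)⁶ + 26 = 19*(-22)⁶ + 26 = 19*113379904 + 26 = 2154218176 + 26 = 2154218202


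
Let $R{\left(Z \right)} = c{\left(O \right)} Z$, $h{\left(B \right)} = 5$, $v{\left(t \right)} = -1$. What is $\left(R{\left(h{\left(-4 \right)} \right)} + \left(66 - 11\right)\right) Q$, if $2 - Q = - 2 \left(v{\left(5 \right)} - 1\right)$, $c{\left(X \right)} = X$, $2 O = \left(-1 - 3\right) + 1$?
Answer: $-95$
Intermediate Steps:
$O = - \frac{3}{2}$ ($O = \frac{\left(-1 - 3\right) + 1}{2} = \frac{-4 + 1}{2} = \frac{1}{2} \left(-3\right) = - \frac{3}{2} \approx -1.5$)
$R{\left(Z \right)} = - \frac{3 Z}{2}$
$Q = -2$ ($Q = 2 - - 2 \left(-1 - 1\right) = 2 - \left(-2\right) \left(-2\right) = 2 - 4 = -2$)
$\left(R{\left(h{\left(-4 \right)} \right)} + \left(66 - 11\right)\right) Q = \left(\left(- \frac{3}{2}\right) 5 + \left(66 - 11\right)\right) \left(-2\right) = \left(- \frac{15}{2} + \left(66 - 11\right)\right) \left(-2\right) = \left(- \frac{15}{2} + 55\right) \left(-2\right) = \frac{95}{2} \left(-2\right) = -95$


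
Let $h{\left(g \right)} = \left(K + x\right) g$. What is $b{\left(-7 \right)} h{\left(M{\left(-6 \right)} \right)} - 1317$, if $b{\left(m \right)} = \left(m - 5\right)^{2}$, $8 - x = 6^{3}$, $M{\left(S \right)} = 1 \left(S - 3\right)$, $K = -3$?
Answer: $272139$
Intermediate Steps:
$M{\left(S \right)} = -3 + S$ ($M{\left(S \right)} = 1 \left(-3 + S\right) = -3 + S$)
$x = -208$ ($x = 8 - 6^{3} = 8 - 216 = -208$)
$h{\left(g \right)} = - 211 g$ ($h{\left(g \right)} = \left(-3 - 208\right) g = - 211 g$)
$b{\left(m \right)} = \left(-5 + m\right)^{2}$
$b{\left(-7 \right)} h{\left(M{\left(-6 \right)} \right)} - 1317 = \left(-5 - 7\right)^{2} \left(- 211 \left(-3 - 6\right)\right) - 1317 = \left(-12\right)^{2} \left(\left(-211\right) \left(-9\right)\right) - 1317 = 144 \cdot 1899 - 1317 = 273456 - 1317 = 272139$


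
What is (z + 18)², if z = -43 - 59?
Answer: 7056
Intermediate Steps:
z = -102
(z + 18)² = (-102 + 18)² = (-84)² = 7056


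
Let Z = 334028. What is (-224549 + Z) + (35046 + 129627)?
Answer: 274152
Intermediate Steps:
(-224549 + Z) + (35046 + 129627) = (-224549 + 334028) + (35046 + 129627) = 109479 + 164673 = 274152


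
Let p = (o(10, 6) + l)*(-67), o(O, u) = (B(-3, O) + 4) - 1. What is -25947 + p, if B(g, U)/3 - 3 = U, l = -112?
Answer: -21257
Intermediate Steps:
B(g, U) = 9 + 3*U
o(O, u) = 12 + 3*O (o(O, u) = ((9 + 3*O) + 4) - 1 = (13 + 3*O) - 1 = 12 + 3*O)
p = 4690 (p = ((12 + 3*10) - 112)*(-67) = ((12 + 30) - 112)*(-67) = (42 - 112)*(-67) = -70*(-67) = 4690)
-25947 + p = -25947 + 4690 = -21257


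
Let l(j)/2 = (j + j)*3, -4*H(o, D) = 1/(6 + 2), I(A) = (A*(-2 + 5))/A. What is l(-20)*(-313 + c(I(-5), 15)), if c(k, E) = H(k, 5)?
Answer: 150255/2 ≈ 75128.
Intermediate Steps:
I(A) = 3 (I(A) = (A*3)/A = (3*A)/A = 3)
H(o, D) = -1/32 (H(o, D) = -1/(4*(6 + 2)) = -1/4/8 = -1/4*1/8 = -1/32)
c(k, E) = -1/32
l(j) = 12*j (l(j) = 2*((j + j)*3) = 2*((2*j)*3) = 2*(6*j) = 12*j)
l(-20)*(-313 + c(I(-5), 15)) = (12*(-20))*(-313 - 1/32) = -240*(-10017/32) = 150255/2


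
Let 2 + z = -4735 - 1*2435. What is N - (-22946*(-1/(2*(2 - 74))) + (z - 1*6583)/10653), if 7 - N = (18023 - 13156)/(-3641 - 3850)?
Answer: 107437321367/638412984 ≈ 168.29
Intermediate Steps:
z = -7172 (z = -2 + (-4735 - 1*2435) = -2 + (-4735 - 2435) = -2 - 7170 = -7172)
N = 57304/7491 (N = 7 - (18023 - 13156)/(-3641 - 3850) = 7 - 4867/(-7491) = 7 - 4867*(-1)/7491 = 7 - 1*(-4867/7491) = 7 + 4867/7491 = 57304/7491 ≈ 7.6497)
N - (-22946*(-1/(2*(2 - 74))) + (z - 1*6583)/10653) = 57304/7491 - (-22946*(-1/(2*(2 - 74))) + (-7172 - 1*6583)/10653) = 57304/7491 - (-22946/((-72*(-2))) + (-7172 - 6583)*(1/10653)) = 57304/7491 - (-22946/144 - 13755*1/10653) = 57304/7491 - (-22946*1/144 - 4585/3551) = 57304/7491 - (-11473/72 - 4585/3551) = 57304/7491 - 1*(-41070743/255672) = 57304/7491 + 41070743/255672 = 107437321367/638412984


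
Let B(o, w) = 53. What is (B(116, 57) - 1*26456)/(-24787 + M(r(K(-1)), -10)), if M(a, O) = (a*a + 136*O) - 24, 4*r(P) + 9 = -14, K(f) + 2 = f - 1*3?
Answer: 422448/418207 ≈ 1.0101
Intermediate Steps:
K(f) = -5 + f (K(f) = -2 + (f - 1*3) = -2 + (f - 3) = -2 + (-3 + f) = -5 + f)
r(P) = -23/4 (r(P) = -9/4 + (1/4)*(-14) = -9/4 - 7/2 = -23/4)
M(a, O) = -24 + a**2 + 136*O (M(a, O) = (a**2 + 136*O) - 24 = -24 + a**2 + 136*O)
(B(116, 57) - 1*26456)/(-24787 + M(r(K(-1)), -10)) = (53 - 1*26456)/(-24787 + (-24 + (-23/4)**2 + 136*(-10))) = (53 - 26456)/(-24787 + (-24 + 529/16 - 1360)) = -26403/(-24787 - 21615/16) = -26403/(-418207/16) = -26403*(-16/418207) = 422448/418207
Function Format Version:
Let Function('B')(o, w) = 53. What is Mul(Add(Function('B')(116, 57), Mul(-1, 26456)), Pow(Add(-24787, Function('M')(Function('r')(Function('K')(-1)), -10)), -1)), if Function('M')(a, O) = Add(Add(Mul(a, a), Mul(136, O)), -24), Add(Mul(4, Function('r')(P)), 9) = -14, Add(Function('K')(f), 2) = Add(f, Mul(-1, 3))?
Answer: Rational(422448, 418207) ≈ 1.0101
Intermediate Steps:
Function('K')(f) = Add(-5, f) (Function('K')(f) = Add(-2, Add(f, Mul(-1, 3))) = Add(-2, Add(f, -3)) = Add(-2, Add(-3, f)) = Add(-5, f))
Function('r')(P) = Rational(-23, 4) (Function('r')(P) = Add(Rational(-9, 4), Mul(Rational(1, 4), -14)) = Add(Rational(-9, 4), Rational(-7, 2)) = Rational(-23, 4))
Function('M')(a, O) = Add(-24, Pow(a, 2), Mul(136, O)) (Function('M')(a, O) = Add(Add(Pow(a, 2), Mul(136, O)), -24) = Add(-24, Pow(a, 2), Mul(136, O)))
Mul(Add(Function('B')(116, 57), Mul(-1, 26456)), Pow(Add(-24787, Function('M')(Function('r')(Function('K')(-1)), -10)), -1)) = Mul(Add(53, Mul(-1, 26456)), Pow(Add(-24787, Add(-24, Pow(Rational(-23, 4), 2), Mul(136, -10))), -1)) = Mul(Add(53, -26456), Pow(Add(-24787, Add(-24, Rational(529, 16), -1360)), -1)) = Mul(-26403, Pow(Add(-24787, Rational(-21615, 16)), -1)) = Mul(-26403, Pow(Rational(-418207, 16), -1)) = Mul(-26403, Rational(-16, 418207)) = Rational(422448, 418207)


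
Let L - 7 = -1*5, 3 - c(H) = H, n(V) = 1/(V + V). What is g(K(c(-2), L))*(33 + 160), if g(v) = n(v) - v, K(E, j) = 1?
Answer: -193/2 ≈ -96.500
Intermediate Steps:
n(V) = 1/(2*V)
c(H) = 3 - H
L = 2 (L = 7 - 1*5 = 7 - 5 = 2)
g(v) = 1/(2*v) - v
g(K(c(-2), L))*(33 + 160) = ((½)/1 - 1*1)*(33 + 160) = ((½)*1 - 1)*193 = (½ - 1)*193 = -½*193 = -193/2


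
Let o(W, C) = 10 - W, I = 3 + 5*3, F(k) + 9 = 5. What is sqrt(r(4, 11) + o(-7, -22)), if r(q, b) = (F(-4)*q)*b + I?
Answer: I*sqrt(141) ≈ 11.874*I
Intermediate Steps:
F(k) = -4 (F(k) = -9 + 5 = -4)
I = 18 (I = 3 + 15 = 18)
r(q, b) = 18 - 4*b*q (r(q, b) = (-4*q)*b + 18 = -4*b*q + 18 = 18 - 4*b*q)
sqrt(r(4, 11) + o(-7, -22)) = sqrt((18 - 4*11*4) + (10 - 1*(-7))) = sqrt((18 - 176) + (10 + 7)) = sqrt(-158 + 17) = sqrt(-141) = I*sqrt(141)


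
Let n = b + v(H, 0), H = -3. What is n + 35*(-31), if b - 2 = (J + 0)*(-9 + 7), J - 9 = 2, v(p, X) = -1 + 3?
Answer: -1103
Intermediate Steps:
v(p, X) = 2
J = 11 (J = 9 + 2 = 11)
b = -20 (b = 2 + (11 + 0)*(-9 + 7) = 2 + 11*(-2) = 2 - 22 = -20)
n = -18 (n = -20 + 2 = -18)
n + 35*(-31) = -18 + 35*(-31) = -18 - 1085 = -1103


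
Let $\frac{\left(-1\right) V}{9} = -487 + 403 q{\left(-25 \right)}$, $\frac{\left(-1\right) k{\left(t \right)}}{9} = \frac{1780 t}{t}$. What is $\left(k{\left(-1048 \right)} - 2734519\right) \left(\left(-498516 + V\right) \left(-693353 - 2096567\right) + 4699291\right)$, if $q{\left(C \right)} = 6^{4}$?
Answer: $-39863209303988875849$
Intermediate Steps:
$q{\left(C \right)} = 1296$
$k{\left(t \right)} = -16020$ ($k{\left(t \right)} = - 9 \frac{1780 t}{t} = \left(-9\right) 1780 = -16020$)
$V = -4696209$ ($V = - 9 \left(-487 + 403 \cdot 1296\right) = - 9 \left(-487 + 522288\right) = \left(-9\right) 521801 = -4696209$)
$\left(k{\left(-1048 \right)} - 2734519\right) \left(\left(-498516 + V\right) \left(-693353 - 2096567\right) + 4699291\right) = \left(-16020 - 2734519\right) \left(\left(-498516 - 4696209\right) \left(-693353 - 2096567\right) + 4699291\right) = - 2750539 \left(\left(-5194725\right) \left(-2789920\right) + 4699291\right) = - 2750539 \left(14492867172000 + 4699291\right) = \left(-2750539\right) 14492871871291 = -39863209303988875849$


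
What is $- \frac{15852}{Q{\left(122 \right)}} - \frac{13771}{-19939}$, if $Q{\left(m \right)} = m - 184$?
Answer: $\frac{158463415}{618109} \approx 256.37$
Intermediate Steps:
$Q{\left(m \right)} = -184 + m$
$- \frac{15852}{Q{\left(122 \right)}} - \frac{13771}{-19939} = - \frac{15852}{-184 + 122} - \frac{13771}{-19939} = - \frac{15852}{-62} - - \frac{13771}{19939} = \left(-15852\right) \left(- \frac{1}{62}\right) + \frac{13771}{19939} = \frac{7926}{31} + \frac{13771}{19939} = \frac{158463415}{618109}$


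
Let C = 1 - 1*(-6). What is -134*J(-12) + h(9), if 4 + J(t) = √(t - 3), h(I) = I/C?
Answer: 3761/7 - 134*I*√15 ≈ 537.29 - 518.98*I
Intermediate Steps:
C = 7 (C = 1 + 6 = 7)
h(I) = I/7
J(t) = -4 + √(-3 + t) (J(t) = -4 + √(t - 3) = -4 + √(-3 + t))
-134*J(-12) + h(9) = -134*(-4 + √(-3 - 12)) + (⅐)*9 = -134*(-4 + √(-15)) + 9/7 = -134*(-4 + I*√15) + 9/7 = (536 - 134*I*√15) + 9/7 = 3761/7 - 134*I*√15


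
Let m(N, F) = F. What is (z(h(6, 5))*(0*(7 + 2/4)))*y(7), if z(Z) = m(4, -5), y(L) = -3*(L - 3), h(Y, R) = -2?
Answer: 0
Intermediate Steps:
y(L) = 9 - 3*L (y(L) = -3*(-3 + L) = 9 - 3*L)
z(Z) = -5
(z(h(6, 5))*(0*(7 + 2/4)))*y(7) = (-0*(7 + 2/4))*(9 - 3*7) = (-0*(7 + 2*(¼)))*(9 - 21) = -0*(7 + ½)*(-12) = -0*15/2*(-12) = -5*0*(-12) = 0*(-12) = 0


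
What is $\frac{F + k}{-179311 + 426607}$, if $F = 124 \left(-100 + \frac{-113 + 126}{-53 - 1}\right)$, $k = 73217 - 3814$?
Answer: $\frac{1538275}{6676992} \approx 0.23038$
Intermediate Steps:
$k = 69403$ ($k = 73217 - 3814 = 69403$)
$F = - \frac{335606}{27}$ ($F = 124 \left(-100 + \frac{13}{-54}\right) = 124 \left(-100 + 13 \left(- \frac{1}{54}\right)\right) = 124 \left(-100 - \frac{13}{54}\right) = 124 \left(- \frac{5413}{54}\right) = - \frac{335606}{27} \approx -12430.0$)
$\frac{F + k}{-179311 + 426607} = \frac{- \frac{335606}{27} + 69403}{-179311 + 426607} = \frac{1538275}{27 \cdot 247296} = \frac{1538275}{27} \cdot \frac{1}{247296} = \frac{1538275}{6676992}$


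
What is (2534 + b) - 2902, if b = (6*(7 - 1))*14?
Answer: 136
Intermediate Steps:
b = 504 (b = (6*6)*14 = 36*14 = 504)
(2534 + b) - 2902 = (2534 + 504) - 2902 = 3038 - 2902 = 136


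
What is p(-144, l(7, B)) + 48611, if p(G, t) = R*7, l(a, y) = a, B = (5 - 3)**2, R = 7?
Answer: 48660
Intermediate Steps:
B = 4 (B = 2**2 = 4)
p(G, t) = 49 (p(G, t) = 7*7 = 49)
p(-144, l(7, B)) + 48611 = 49 + 48611 = 48660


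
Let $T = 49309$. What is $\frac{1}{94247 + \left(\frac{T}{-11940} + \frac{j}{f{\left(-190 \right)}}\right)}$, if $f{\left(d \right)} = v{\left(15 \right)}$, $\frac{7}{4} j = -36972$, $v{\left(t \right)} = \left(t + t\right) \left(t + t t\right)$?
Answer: $\frac{417900}{39382869247} \approx 1.0611 \cdot 10^{-5}$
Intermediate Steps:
$v{\left(t \right)} = 2 t \left(t + t^{2}\right)$
$j = - \frac{147888}{7}$ ($j = \frac{4}{7} \left(-36972\right) = - \frac{147888}{7} \approx -21127.0$)
$f{\left(d \right)} = 7200$ ($f{\left(d \right)} = 2 \cdot 15^{2} \left(1 + 15\right) = 2 \cdot 225 \cdot 16 = 7200$)
$\frac{1}{94247 + \left(\frac{T}{-11940} + \frac{j}{f{\left(-190 \right)}}\right)} = \frac{1}{94247 + \left(\frac{49309}{-11940} - \frac{147888}{7 \cdot 7200}\right)} = \frac{1}{94247 + \left(49309 \left(- \frac{1}{11940}\right) - \frac{1027}{350}\right)} = \frac{1}{94247 - \frac{2952053}{417900}} = \frac{1}{\frac{39382869247}{417900}} = \frac{417900}{39382869247}$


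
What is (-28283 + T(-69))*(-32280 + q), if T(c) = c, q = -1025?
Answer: 944263360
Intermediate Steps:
(-28283 + T(-69))*(-32280 + q) = (-28283 - 69)*(-32280 - 1025) = -28352*(-33305) = 944263360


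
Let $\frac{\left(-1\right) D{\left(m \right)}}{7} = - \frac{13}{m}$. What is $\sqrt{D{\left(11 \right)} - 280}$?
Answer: $\frac{7 i \sqrt{671}}{11} \approx 16.484 i$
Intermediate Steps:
$D{\left(m \right)} = \frac{91}{m}$ ($D{\left(m \right)} = - 7 \left(- \frac{13}{m}\right) = \frac{91}{m}$)
$\sqrt{D{\left(11 \right)} - 280} = \sqrt{\frac{91}{11} - 280} = \sqrt{- \frac{2989}{11}} = \frac{7 i \sqrt{671}}{11}$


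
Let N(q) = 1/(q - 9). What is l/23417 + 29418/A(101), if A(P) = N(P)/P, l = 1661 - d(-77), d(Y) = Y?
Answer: 6401085097090/23417 ≈ 2.7335e+8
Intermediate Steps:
N(q) = 1/(-9 + q)
l = 1738 (l = 1661 - 1*(-77) = 1661 + 77 = 1738)
A(P) = 1/(P*(-9 + P)) (A(P) = 1/((-9 + P)*P) = 1/(P*(-9 + P)))
l/23417 + 29418/A(101) = 1738/23417 + 29418/((1/(101*(-9 + 101)))) = 1738*(1/23417) + 29418/(((1/101)/92)) = 1738/23417 + 29418/(((1/101)*(1/92))) = 1738/23417 + 29418/(1/9292) = 1738/23417 + 29418*9292 = 1738/23417 + 273352056 = 6401085097090/23417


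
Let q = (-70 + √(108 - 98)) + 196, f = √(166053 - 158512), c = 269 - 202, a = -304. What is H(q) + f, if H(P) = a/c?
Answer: -304/67 + √7541 ≈ 82.302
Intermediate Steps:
c = 67
f = √7541 ≈ 86.839
q = 126 + √10 (q = (-70 + √10) + 196 = 126 + √10 ≈ 129.16)
H(P) = -304/67
H(q) + f = -304/67 + √7541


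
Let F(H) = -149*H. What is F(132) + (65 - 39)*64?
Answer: -18004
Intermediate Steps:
F(132) + (65 - 39)*64 = -149*132 + (65 - 39)*64 = -19668 + 26*64 = -19668 + 1664 = -18004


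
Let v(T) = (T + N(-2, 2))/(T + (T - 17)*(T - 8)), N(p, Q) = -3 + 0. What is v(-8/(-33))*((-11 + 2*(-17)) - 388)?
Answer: 1300299/141832 ≈ 9.1679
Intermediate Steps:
N(p, Q) = -3
v(T) = (-3 + T)/(T + (-17 + T)*(-8 + T)) (v(T) = (T - 3)/(T + (T - 17)*(T - 8)) = (-3 + T)/(T + (-17 + T)*(-8 + T)))
v(-8/(-33))*((-11 + 2*(-17)) - 388) = ((-3 - 8/(-33))/(136 + (-8/(-33))² - (-192)/(-33)))*((-11 + 2*(-17)) - 388) = ((-3 - 8*(-1/33))/(136 + (-8*(-1/33))² - (-192)*(-1)/33))*((-11 - 34) - 388) = ((-3 + 8/33)/(136 + (8/33)² - 24*8/33))*(-45 - 388) = (-91/33/(136 + 64/1089 - 64/11))*(-433) = (-91/33/(141832/1089))*(-433) = ((1089/141832)*(-91/33))*(-433) = -3003/141832*(-433) = 1300299/141832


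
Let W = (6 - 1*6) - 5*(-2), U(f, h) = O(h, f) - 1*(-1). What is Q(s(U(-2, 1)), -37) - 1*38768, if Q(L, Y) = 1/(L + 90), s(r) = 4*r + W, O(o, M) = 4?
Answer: -4652159/120 ≈ -38768.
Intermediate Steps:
U(f, h) = 5 (U(f, h) = 4 - 1*(-1) = 4 + 1 = 5)
W = 10 (W = (6 - 6) + 10 = 0 + 10 = 10)
s(r) = 10 + 4*r (s(r) = 4*r + 10 = 10 + 4*r)
Q(L, Y) = 1/(90 + L)
Q(s(U(-2, 1)), -37) - 1*38768 = 1/(90 + (10 + 4*5)) - 1*38768 = 1/(90 + (10 + 20)) - 38768 = 1/(90 + 30) - 38768 = 1/120 - 38768 = -4652159/120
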